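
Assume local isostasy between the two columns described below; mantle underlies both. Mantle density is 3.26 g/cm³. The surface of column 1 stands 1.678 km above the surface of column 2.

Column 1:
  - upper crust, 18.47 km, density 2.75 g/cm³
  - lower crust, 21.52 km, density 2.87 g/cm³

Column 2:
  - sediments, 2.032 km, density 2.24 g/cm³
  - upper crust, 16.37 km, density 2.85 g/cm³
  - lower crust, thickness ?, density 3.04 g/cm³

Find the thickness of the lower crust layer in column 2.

Take the compensation level at the base of the deeper column (depth z_c below the surface of column 1) and equate Σ ρ_i t_i down to z_c; mantle fills any gap and the z_c terms cancel.
Column 1: 18.47×2.75 + 21.52×2.87 + (z_c − 39.99)×3.26
Column 2: 1.678×0 + 2.032×2.24 + 16.37×2.85 + x×3.04 + (z_c − 1.678 − 18.402 − x)×3.26
The z_c×3.26 term appears on both sides and cancels. Collect the known terms of each column as K = Σ(ρt)_known − 3.26 × (depth of known layers): K_1 = 112.5549 − 3.26×39.99 = −17.8125; K_2 = 51.20618 − 3.26×(1.678 + 18.402) = −14.25462.
Balance: K_1 = K_2 − x×(3.26 − 3.04), so x = (K_2 − K_1)/(3.26 − 3.04) = 3.55788/0.22 = 16.2 km.

16.2 km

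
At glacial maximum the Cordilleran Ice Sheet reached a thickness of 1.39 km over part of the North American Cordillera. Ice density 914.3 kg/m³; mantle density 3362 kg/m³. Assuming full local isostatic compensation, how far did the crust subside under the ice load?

By Archimedes' principle applied to the lithosphere: the ice load ρ_ice t is balanced by mantle displaced below, ρ_m s.
s = t ρ_ice / ρ_m = 1.39 km × 914.3/3362 = 0.378 km.

0.378 km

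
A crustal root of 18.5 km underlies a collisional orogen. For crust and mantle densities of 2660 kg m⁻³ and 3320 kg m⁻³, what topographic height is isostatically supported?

4.59 km

Isostatic balance requires: ρ_c h = (ρ_m − ρ_c) r.
h = r (ρ_m − ρ_c) / ρ_c = 18.5 km × (3320 − 2660) / 2660 = 4.59 km.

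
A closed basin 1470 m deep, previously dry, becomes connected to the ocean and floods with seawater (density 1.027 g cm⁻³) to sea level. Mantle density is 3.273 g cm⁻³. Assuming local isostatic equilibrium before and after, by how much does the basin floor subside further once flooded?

After flooding the water column is d + s deep. Its weight must equal the weight of mantle displaced by the extra subsidence s: (d + s) ρ_w = s ρ_m.
s = d ρ_w / (ρ_m − ρ_w) = 1470 m × 1.027/(3.273 − 1.027) = 672 m.

672 m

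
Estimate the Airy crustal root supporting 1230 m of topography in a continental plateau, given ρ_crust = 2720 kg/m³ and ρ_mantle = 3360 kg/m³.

By Archimedes' principle applied to the lithosphere: the weight of the topography is balanced by the buoyancy of the root, ρ_c h = (ρ_m − ρ_c) r.
r = h · ρ_c / (ρ_m − ρ_c) = 1230 m × 2720 / (3360 − 2720) = 5230 m.

5230 m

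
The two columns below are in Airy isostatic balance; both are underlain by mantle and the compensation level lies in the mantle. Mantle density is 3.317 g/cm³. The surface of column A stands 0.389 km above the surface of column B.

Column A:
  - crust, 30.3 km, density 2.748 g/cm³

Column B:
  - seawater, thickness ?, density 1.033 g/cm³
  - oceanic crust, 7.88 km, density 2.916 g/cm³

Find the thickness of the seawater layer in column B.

Take the compensation level at the base of the deeper column (depth z_c below the surface of column A) and equate Σ ρ_i t_i down to z_c; mantle fills any gap and the z_c terms cancel.
Column A: 30.3×2.748 + (z_c − 30.3)×3.317
Column B: 0.389×0 + x×1.033 + 7.88×2.916 + (z_c − 0.389 − 7.88 − x)×3.317
The z_c×3.317 term appears on both sides and cancels. Collect the known terms of each column as K = Σ(ρt)_known − 3.317 × (depth of known layers): K_A = 83.2644 − 3.317×30.3 = −17.2407; K_B = 22.97808 − 3.317×(0.389 + 7.88) = −4.450193.
Balance: K_A = K_B − x×(3.317 − 1.033), so x = (K_B − K_A)/(3.317 − 1.033) = 12.7905/2.284 = 5.6 km.

5.6 km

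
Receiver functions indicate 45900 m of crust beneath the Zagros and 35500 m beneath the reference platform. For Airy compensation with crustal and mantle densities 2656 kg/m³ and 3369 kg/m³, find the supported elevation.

Excess crust Δ = 45900 m − 35500 m = 10400 m, split between elevation h and root r with h + r = Δ.
Airy balance ρ_c h = (ρ_m − ρ_c) r gives r = h ρ_c/(ρ_m − ρ_c), so h (1 + ρ_c/(ρ_m − ρ_c)) = Δ, i.e. h = Δ (ρ_m − ρ_c)/ρ_m.
h = 10400 m × 713/3369 = 2200 m.

2200 m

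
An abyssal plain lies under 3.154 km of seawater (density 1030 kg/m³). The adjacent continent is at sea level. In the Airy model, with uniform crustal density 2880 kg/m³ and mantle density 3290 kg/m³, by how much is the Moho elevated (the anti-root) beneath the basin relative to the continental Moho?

In Airy isostatic equilibrium: replacing crust with seawater at the top is compensated by replacing crust with mantle at the base: d (ρ_c − ρ_w) = a (ρ_m − ρ_c).
a = d (ρ_c − ρ_w)/(ρ_m − ρ_c) = 3.154 km × 1850/410 = 14.2 km.

14.2 km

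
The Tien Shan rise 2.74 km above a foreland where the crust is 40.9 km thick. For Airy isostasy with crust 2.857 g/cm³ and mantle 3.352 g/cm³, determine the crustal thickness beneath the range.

Root depth r = h ρ_c / (ρ_m − ρ_c) = 2.74 km × 2.857 / 0.495 = 15.81 km.
Total thickness = T + h + r = 40.9 km + 2.74 km + 15.81 km = 59.5 km.

59.5 km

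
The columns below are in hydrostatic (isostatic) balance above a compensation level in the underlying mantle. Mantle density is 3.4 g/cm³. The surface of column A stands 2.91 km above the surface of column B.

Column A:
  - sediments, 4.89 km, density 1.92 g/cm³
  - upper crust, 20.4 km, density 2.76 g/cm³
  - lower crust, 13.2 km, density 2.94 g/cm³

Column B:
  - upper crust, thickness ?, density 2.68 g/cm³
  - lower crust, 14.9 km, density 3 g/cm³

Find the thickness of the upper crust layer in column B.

Take the compensation level at the base of the deeper column (depth z_c below the surface of column A) and equate Σ ρ_i t_i down to z_c; mantle fills any gap and the z_c terms cancel.
Column A: 4.89×1.92 + 20.4×2.76 + 13.2×2.94 + (z_c − 38.49)×3.4
Column B: 2.91×0 + x×2.68 + 14.9×3 + (z_c − 2.91 − 14.9 − x)×3.4
The z_c×3.4 term appears on both sides and cancels. Collect the known terms of each column as K = Σ(ρt)_known − 3.4 × (depth of known layers): K_A = 104.5008 − 3.4×38.49 = −26.3652; K_B = 44.7 − 3.4×(2.91 + 14.9) = −15.854.
Balance: K_A = K_B − x×(3.4 − 2.68), so x = (K_B − K_A)/(3.4 − 2.68) = 10.5112/0.72 = 14.6 km.

14.6 km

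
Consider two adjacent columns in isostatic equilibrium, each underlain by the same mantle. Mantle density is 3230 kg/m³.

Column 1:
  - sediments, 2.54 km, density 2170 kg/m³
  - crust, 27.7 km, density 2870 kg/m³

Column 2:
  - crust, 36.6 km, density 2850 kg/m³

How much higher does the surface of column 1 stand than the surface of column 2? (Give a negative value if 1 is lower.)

For any compensation level in the mantle, the mantle terms cancel and isostasy reduces to e = (Σt_1 − Σt_2) − (Σ(ρt)_1 − Σ(ρt)_2) / ρ_m.
Σt_1 = 30.24 km; Σt_2 = 36.6 km; Σ(ρt)_1 = 85010.8; Σ(ρt)_2 = 104310 (in km·kg/m³).
e = (30.24 − 36.6) − (85010.8 − 104310) / 3230 = −0.385 km.

−0.385 km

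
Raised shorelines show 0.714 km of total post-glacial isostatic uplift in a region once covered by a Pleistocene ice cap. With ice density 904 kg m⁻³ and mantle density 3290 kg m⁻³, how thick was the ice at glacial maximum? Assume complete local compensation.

u = t ρ_ice/ρ_m → t = u ρ_m/ρ_ice = 0.714 km × 3290/904 = 2.6 km.

2.6 km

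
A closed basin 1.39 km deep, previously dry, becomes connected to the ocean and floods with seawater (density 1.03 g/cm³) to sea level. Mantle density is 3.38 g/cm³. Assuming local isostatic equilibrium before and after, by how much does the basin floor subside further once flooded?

After flooding the water column is d + s deep. Its weight must equal the weight of mantle displaced by the extra subsidence s: (d + s) ρ_w = s ρ_m.
s = d ρ_w / (ρ_m − ρ_w) = 1.39 km × 1.03/(3.38 − 1.03) = 0.609 km.

0.609 km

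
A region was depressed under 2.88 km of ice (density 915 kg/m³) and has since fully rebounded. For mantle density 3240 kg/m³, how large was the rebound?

Removing the load lets mantle flow back in; uplift u satisfies ρ_ice t = ρ_m u.
u = t ρ_ice/ρ_m = 2.88 km × 915/3240 = 0.813 km.

0.813 km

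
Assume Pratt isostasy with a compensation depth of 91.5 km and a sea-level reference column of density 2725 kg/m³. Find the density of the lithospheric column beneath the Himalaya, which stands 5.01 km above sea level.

Pratt balance: ρ_ref D = ρ (D + h).
ρ = ρ_ref D/(D + h) = 2725 × 91.5 km/(91.5 km + 5.01 km) = 2580 kg/m³.

2580 kg/m³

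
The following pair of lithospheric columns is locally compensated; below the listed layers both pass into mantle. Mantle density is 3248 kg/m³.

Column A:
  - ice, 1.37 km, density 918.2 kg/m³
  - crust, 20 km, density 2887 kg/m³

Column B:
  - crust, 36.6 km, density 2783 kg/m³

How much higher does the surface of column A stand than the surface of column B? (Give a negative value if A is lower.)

For any compensation level in the mantle, the mantle terms cancel and isostasy reduces to e = (Σt_A − Σt_B) − (Σ(ρt)_A − Σ(ρt)_B) / ρ_m.
Σt_A = 21.37 km; Σt_B = 36.6 km; Σ(ρt)_A = 58997.934; Σ(ρt)_B = 101857.8 (in km·kg/m³).
e = (21.37 − 36.6) − (58997.934 − 101857.8) / 3248 = −2.03 km.

−2.03 km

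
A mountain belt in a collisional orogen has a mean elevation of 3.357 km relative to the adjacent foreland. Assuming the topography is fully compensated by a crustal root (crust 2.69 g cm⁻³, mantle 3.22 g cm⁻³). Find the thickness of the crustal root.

17 km

Balancing pressure at the compensation depth: the weight of the topography is balanced by the buoyancy of the root, ρ_c h = (ρ_m − ρ_c) r.
r = h · ρ_c / (ρ_m − ρ_c) = 3.357 km × 2.69 / (3.22 − 2.69) = 17 km.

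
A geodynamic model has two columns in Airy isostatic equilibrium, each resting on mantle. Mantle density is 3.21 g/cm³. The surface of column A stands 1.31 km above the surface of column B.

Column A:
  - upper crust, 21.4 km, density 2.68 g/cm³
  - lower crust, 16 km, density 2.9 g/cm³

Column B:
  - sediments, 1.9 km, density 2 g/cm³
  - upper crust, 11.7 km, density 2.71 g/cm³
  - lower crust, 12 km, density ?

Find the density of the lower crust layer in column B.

2.88 g/cm³

Take the compensation level at the base of the deeper column (depth z_c below the surface of column A) and equate Σ ρ_i t_i down to z_c; mantle fills any gap and the z_c terms cancel.
Column A: 21.4×2.68 + 16×2.9 + (z_c − 37.4)×3.21
Column B: 1.31×0 + 1.9×2 + 11.7×2.71 + 12×ρ + (z_c − 1.31 − 25.6)×3.21
The z_c×3.21 term appears on both sides and cancels. Collect the known terms of each column as K = Σ(ρt)_known − 3.21 × (depth of known layers): K_A = 103.752 − 3.21×37.4 = −16.302; K_B = 35.507 − 3.21×(1.31 + 25.6) = −50.8741.
Balance: K_A = K_B + 12×ρ, so ρ = (K_A − K_B)/12 = 34.5721/12 = 2.88 g/cm³.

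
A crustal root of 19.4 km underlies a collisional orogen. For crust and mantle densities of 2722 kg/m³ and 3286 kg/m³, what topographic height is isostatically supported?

By Archimedes' principle applied to the lithosphere: ρ_c h = (ρ_m − ρ_c) r.
h = r (ρ_m − ρ_c) / ρ_c = 19.4 km × (3286 − 2722) / 2722 = 4.02 km.

4.02 km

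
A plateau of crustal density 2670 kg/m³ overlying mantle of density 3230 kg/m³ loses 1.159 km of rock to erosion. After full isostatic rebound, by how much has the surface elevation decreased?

0.201 km

Rebound u = e ρ_c/ρ_m = 1.159 km × 2670/3230 = 0.9581 km.
Net surface drop = e − u = 1.159 km − 0.9581 km = e (ρ_m − ρ_c)/ρ_m = 0.201 km.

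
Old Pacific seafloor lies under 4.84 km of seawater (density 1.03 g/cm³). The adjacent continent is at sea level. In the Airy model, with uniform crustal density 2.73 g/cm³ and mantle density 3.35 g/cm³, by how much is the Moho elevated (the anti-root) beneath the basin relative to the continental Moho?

Equating mass per unit area of the two columns: replacing crust with seawater at the top is compensated by replacing crust with mantle at the base: d (ρ_c − ρ_w) = a (ρ_m − ρ_c).
a = d (ρ_c − ρ_w)/(ρ_m − ρ_c) = 4.84 km × 1.7/0.62 = 13.3 km.

13.3 km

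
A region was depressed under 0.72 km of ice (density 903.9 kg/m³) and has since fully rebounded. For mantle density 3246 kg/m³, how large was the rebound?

0.2 km

Removing the load lets mantle flow back in; uplift u satisfies ρ_ice t = ρ_m u.
u = t ρ_ice/ρ_m = 0.72 km × 903.9/3246 = 0.2 km.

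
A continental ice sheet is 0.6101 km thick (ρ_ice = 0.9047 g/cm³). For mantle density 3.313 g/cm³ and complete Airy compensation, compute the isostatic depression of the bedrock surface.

By Archimedes' principle applied to the lithosphere: the ice load ρ_ice t is balanced by mantle displaced below, ρ_m s.
s = t ρ_ice / ρ_m = 0.6101 km × 0.9047/3.313 = 0.167 km.

0.167 km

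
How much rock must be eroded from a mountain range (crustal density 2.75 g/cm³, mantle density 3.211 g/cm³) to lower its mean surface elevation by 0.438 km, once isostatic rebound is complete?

Net drop Δ = e − u = e − e ρ_c/ρ_m = e (ρ_m − ρ_c)/ρ_m.
e = Δ ρ_m/(ρ_m − ρ_c) = 0.438 km × 3.211/0.461 = 3.05 km.

3.05 km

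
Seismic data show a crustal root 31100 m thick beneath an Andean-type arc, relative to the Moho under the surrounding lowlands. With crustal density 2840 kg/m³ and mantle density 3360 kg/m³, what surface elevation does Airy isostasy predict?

5690 m

Balancing pressure at the compensation depth: ρ_c h = (ρ_m − ρ_c) r.
h = r (ρ_m − ρ_c) / ρ_c = 31100 m × (3360 − 2840) / 2840 = 5690 m.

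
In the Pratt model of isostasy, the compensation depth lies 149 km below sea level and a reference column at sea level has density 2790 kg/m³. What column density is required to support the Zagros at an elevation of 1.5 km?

2760 kg/m³

Pratt balance: ρ_ref D = ρ (D + h).
ρ = ρ_ref D/(D + h) = 2790 × 149 km/(149 km + 1.5 km) = 2760 kg/m³.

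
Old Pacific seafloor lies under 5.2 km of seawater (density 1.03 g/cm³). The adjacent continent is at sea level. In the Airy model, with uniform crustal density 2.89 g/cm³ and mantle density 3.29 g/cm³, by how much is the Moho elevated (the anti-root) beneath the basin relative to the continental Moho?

24.2 km

For local isostatic compensation: replacing crust with seawater at the top is compensated by replacing crust with mantle at the base: d (ρ_c − ρ_w) = a (ρ_m − ρ_c).
a = d (ρ_c − ρ_w)/(ρ_m − ρ_c) = 5.2 km × 1.86/0.4 = 24.2 km.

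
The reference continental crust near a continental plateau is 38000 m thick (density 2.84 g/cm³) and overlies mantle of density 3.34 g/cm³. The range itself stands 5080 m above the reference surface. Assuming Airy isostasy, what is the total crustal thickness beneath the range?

71900 m

Root depth r = h ρ_c / (ρ_m − ρ_c) = 5080 m × 2.84 / 0.5 = 28850 m.
Total thickness = T + h + r = 38000 m + 5080 m + 28850 m = 71900 m.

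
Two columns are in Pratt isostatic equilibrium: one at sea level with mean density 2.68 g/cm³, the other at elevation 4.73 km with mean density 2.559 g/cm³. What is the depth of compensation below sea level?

ρ_ref D = ρ (D + h) → D (ρ_ref − ρ) = ρ h.
D = ρ h/(ρ_ref − ρ) = 2.559 × 4.73 km/(2.68 − 2.559) = 100 km.

100 km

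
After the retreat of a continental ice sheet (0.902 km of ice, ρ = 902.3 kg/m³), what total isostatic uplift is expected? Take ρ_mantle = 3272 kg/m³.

Removing the load lets mantle flow back in; uplift u satisfies ρ_ice t = ρ_m u.
u = t ρ_ice/ρ_m = 0.902 km × 902.3/3272 = 0.249 km.

0.249 km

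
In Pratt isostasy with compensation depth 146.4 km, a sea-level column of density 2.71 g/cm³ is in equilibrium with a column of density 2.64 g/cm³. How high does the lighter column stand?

3.88 km

ρ_ref D = ρ (D + h) → h = D (ρ_ref − ρ)/ρ.
h = 146.4 km × (2.71 − 2.64)/2.64 = 3.88 km.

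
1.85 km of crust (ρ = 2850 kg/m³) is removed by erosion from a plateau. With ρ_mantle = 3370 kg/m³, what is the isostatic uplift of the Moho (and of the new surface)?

1.56 km

Unloading: uplift u = e ρ_c/ρ_m = 1.85 km × 2850/3370 = 1.56 km.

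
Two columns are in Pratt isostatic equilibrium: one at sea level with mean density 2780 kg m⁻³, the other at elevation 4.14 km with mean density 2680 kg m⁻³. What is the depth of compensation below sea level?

111 km

ρ_ref D = ρ (D + h) → D (ρ_ref − ρ) = ρ h.
D = ρ h/(ρ_ref − ρ) = 2680 × 4.14 km/(2780 − 2680) = 111 km.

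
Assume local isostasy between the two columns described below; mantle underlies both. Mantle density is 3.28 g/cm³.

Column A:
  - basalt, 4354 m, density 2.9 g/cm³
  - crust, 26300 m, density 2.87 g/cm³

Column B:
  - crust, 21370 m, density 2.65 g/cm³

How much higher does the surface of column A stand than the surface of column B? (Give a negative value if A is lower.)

−313 m

For any compensation level in the mantle, the mantle terms cancel and isostasy reduces to e = (Σt_A − Σt_B) − (Σ(ρt)_A − Σ(ρt)_B) / ρ_m.
Σt_A = 30654 m; Σt_B = 21370 m; Σ(ρt)_A = 88107.6; Σ(ρt)_B = 56630.5 (in m·g/cm³).
e = (30654 − 21370) − (88107.6 − 56630.5) / 3.28 = −313 m.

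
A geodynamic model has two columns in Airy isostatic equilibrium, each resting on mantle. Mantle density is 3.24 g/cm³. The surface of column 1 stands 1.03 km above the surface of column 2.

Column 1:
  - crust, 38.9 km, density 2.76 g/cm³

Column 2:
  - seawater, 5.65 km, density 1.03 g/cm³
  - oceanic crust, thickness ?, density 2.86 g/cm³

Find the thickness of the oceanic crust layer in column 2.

Take the compensation level at the base of the deeper column (depth z_c below the surface of column 1) and equate Σ ρ_i t_i down to z_c; mantle fills any gap and the z_c terms cancel.
Column 1: 38.9×2.76 + (z_c − 38.9)×3.24
Column 2: 1.03×0 + 5.65×1.03 + x×2.86 + (z_c − 1.03 − 5.65 − x)×3.24
The z_c×3.24 term appears on both sides and cancels. Collect the known terms of each column as K = Σ(ρt)_known − 3.24 × (depth of known layers): K_1 = 107.364 − 3.24×38.9 = −18.672; K_2 = 5.8195 − 3.24×(1.03 + 5.65) = −15.8237.
Balance: K_1 = K_2 − x×(3.24 − 2.86), so x = (K_2 − K_1)/(3.24 − 2.86) = 2.8483/0.38 = 7.5 km.

7.5 km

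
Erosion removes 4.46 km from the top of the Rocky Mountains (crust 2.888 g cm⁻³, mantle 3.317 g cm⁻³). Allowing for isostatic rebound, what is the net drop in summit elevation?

0.577 km

Rebound u = e ρ_c/ρ_m = 4.46 km × 2.888/3.317 = 3.883 km.
Net surface drop = e − u = 4.46 km − 3.883 km = e (ρ_m − ρ_c)/ρ_m = 0.577 km.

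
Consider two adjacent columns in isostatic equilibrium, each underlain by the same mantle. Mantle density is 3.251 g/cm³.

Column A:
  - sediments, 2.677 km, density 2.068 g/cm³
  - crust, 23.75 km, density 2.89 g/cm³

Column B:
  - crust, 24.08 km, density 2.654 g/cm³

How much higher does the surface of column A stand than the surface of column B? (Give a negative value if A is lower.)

For any compensation level in the mantle, the mantle terms cancel and isostasy reduces to e = (Σt_A − Σt_B) − (Σ(ρt)_A − Σ(ρt)_B) / ρ_m.
Σt_A = 26.427 km; Σt_B = 24.08 km; Σ(ρt)_A = 74.173536; Σ(ρt)_B = 63.90832 (in km·g/cm³).
e = (26.427 − 24.08) − (74.173536 − 63.90832) / 3.251 = −0.811 km.

−0.811 km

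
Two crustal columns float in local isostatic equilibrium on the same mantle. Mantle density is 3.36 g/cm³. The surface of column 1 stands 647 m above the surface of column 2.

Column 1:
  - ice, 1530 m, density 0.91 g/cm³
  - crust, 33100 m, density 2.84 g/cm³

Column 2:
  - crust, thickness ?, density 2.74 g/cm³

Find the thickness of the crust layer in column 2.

30300 m

Take the compensation level at the base of the deeper column (depth z_c below the surface of column 1) and equate Σ ρ_i t_i down to z_c; mantle fills any gap and the z_c terms cancel.
Column 1: 1530×0.91 + 33100×2.84 + (z_c − 34630)×3.36
Column 2: 647×0 + x×2.74 + (z_c − 647 − 0 − x)×3.36
The z_c×3.36 term appears on both sides and cancels. Collect the known terms of each column as K = Σ(ρt)_known − 3.36 × (depth of known layers): K_1 = 95396.3 − 3.36×34630 = −20960.5; K_2 = 0 − 3.36×(647 + 0) = −2173.92.
Balance: K_1 = K_2 − x×(3.36 − 2.74), so x = (K_2 − K_1)/(3.36 − 2.74) = 18786.6/0.62 = 30300 m.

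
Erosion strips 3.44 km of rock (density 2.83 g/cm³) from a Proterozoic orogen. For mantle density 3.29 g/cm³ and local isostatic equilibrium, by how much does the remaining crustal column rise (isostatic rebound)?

2.96 km

Unloading: uplift u = e ρ_c/ρ_m = 3.44 km × 2.83/3.29 = 2.96 km.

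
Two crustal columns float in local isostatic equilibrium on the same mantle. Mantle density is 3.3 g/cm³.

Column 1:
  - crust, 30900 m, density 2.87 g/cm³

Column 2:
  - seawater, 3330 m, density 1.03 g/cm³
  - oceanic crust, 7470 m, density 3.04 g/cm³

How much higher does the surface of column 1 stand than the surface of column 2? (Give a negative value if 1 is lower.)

For any compensation level in the mantle, the mantle terms cancel and isostasy reduces to e = (Σt_1 − Σt_2) − (Σ(ρt)_1 − Σ(ρt)_2) / ρ_m.
Σt_1 = 30900 m; Σt_2 = 10800 m; Σ(ρt)_1 = 88683; Σ(ρt)_2 = 26138.7 (in m·g/cm³).
e = (30900 − 10800) − (88683 − 26138.7) / 3.3 = 1150 m.

1150 m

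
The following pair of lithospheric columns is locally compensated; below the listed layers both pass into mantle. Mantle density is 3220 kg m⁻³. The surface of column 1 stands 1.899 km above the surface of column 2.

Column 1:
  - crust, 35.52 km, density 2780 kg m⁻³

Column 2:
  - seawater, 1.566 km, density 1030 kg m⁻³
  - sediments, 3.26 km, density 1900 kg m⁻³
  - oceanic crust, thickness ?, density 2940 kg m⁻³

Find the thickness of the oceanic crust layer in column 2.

6.36 km

Take the compensation level at the base of the deeper column (depth z_c below the surface of column 1) and equate Σ ρ_i t_i down to z_c; mantle fills any gap and the z_c terms cancel.
Column 1: 35.52×2780 + (z_c − 35.52)×3220
Column 2: 1.899×0 + 1.566×1030 + 3.26×1900 + x×2940 + (z_c − 1.899 − 4.826 − x)×3220
The z_c×3220 term appears on both sides and cancels. Collect the known terms of each column as K = Σ(ρt)_known − 3220 × (depth of known layers): K_1 = 98745.6 − 3220×35.52 = −15628.8; K_2 = 7806.98 − 3220×(1.899 + 4.826) = −13847.52.
Balance: K_1 = K_2 − x×(3220 − 2940), so x = (K_2 − K_1)/(3220 − 2940) = 1781.28/280 = 6.36 km.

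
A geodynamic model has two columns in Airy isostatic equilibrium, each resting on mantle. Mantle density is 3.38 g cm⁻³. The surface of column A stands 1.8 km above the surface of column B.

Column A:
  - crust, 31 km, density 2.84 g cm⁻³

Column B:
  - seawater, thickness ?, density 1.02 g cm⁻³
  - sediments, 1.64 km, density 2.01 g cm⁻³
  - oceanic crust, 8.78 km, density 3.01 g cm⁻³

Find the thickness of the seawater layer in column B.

2.19 km

Take the compensation level at the base of the deeper column (depth z_c below the surface of column A) and equate Σ ρ_i t_i down to z_c; mantle fills any gap and the z_c terms cancel.
Column A: 31×2.84 + (z_c − 31)×3.38
Column B: 1.8×0 + x×1.02 + 1.64×2.01 + 8.78×3.01 + (z_c − 1.8 − 10.42 − x)×3.38
The z_c×3.38 term appears on both sides and cancels. Collect the known terms of each column as K = Σ(ρt)_known − 3.38 × (depth of known layers): K_A = 88.04 − 3.38×31 = −16.74; K_B = 29.7242 − 3.38×(1.8 + 10.42) = −11.5794.
Balance: K_A = K_B − x×(3.38 − 1.02), so x = (K_B − K_A)/(3.38 − 1.02) = 5.1606/2.36 = 2.19 km.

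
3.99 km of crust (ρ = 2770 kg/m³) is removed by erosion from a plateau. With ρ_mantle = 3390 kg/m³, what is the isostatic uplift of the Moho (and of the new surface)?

Unloading: uplift u = e ρ_c/ρ_m = 3.99 km × 2770/3390 = 3.26 km.

3.26 km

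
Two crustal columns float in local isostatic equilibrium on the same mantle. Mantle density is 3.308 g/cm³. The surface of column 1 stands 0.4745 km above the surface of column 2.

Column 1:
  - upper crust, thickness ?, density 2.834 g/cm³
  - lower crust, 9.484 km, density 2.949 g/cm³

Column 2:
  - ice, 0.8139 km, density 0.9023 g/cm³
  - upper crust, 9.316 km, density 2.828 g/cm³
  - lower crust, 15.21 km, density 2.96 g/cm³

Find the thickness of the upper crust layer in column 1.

20.9 km

Take the compensation level at the base of the deeper column (depth z_c below the surface of column 1) and equate Σ ρ_i t_i down to z_c; mantle fills any gap and the z_c terms cancel.
Column 1: x×2.834 + 9.484×2.949 + (z_c − 9.484 − x)×3.308
Column 2: 0.4745×0 + 0.8139×0.9023 + 9.316×2.828 + 15.21×2.96 + (z_c − 0.4745 − 25.3399)×3.308
The z_c×3.308 term appears on both sides and cancels. Collect the known terms of each column as K = Σ(ρt)_known − 3.308 × (depth of known layers): K_1 = 27.968316 − 3.308×9.484 = −3.404756; K_2 = 72.10163 − 3.308×(0.4745 + 25.3399) = −13.2924052.
Balance: K_1 − x×(3.308 − 2.834) = K_2, so x = (K_1 − K_2)/(3.308 − 2.834) = 9.88765/0.474 = 20.9 km.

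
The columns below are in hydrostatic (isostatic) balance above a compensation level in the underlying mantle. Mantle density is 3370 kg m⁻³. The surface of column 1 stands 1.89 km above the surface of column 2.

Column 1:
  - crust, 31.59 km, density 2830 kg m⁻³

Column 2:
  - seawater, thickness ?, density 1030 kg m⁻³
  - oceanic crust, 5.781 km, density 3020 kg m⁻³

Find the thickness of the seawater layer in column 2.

3.7 km

Take the compensation level at the base of the deeper column (depth z_c below the surface of column 1) and equate Σ ρ_i t_i down to z_c; mantle fills any gap and the z_c terms cancel.
Column 1: 31.59×2830 + (z_c − 31.59)×3370
Column 2: 1.89×0 + x×1030 + 5.781×3020 + (z_c − 1.89 − 5.781 − x)×3370
The z_c×3370 term appears on both sides and cancels. Collect the known terms of each column as K = Σ(ρt)_known − 3370 × (depth of known layers): K_1 = 89399.7 − 3370×31.59 = −17058.6; K_2 = 17458.62 − 3370×(1.89 + 5.781) = −8392.65.
Balance: K_1 = K_2 − x×(3370 − 1030), so x = (K_2 − K_1)/(3370 − 1030) = 8665.95/2340 = 3.7 km.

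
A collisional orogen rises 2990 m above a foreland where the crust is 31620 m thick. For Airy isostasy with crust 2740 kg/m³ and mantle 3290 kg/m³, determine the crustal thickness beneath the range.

49500 m

Root depth r = h ρ_c / (ρ_m − ρ_c) = 2990 m × 2740 / 550 = 14900 m.
Total thickness = T + h + r = 31620 m + 2990 m + 14900 m = 49500 m.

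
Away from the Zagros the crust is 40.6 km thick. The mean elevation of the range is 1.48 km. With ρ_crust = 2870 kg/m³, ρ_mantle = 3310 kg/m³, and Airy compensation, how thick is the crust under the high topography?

51.7 km

Root depth r = h ρ_c / (ρ_m − ρ_c) = 1.48 km × 2870 / 440 = 9.654 km.
Total thickness = T + h + r = 40.6 km + 1.48 km + 9.654 km = 51.7 km.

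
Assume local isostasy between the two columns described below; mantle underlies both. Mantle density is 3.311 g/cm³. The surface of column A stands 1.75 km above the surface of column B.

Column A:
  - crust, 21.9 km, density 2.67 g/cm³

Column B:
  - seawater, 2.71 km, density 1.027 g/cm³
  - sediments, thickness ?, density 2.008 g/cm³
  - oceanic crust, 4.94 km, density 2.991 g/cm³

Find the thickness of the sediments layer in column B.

0.363 km

Take the compensation level at the base of the deeper column (depth z_c below the surface of column A) and equate Σ ρ_i t_i down to z_c; mantle fills any gap and the z_c terms cancel.
Column A: 21.9×2.67 + (z_c − 21.9)×3.311
Column B: 1.75×0 + 2.71×1.027 + x×2.008 + 4.94×2.991 + (z_c − 1.75 − 7.65 − x)×3.311
The z_c×3.311 term appears on both sides and cancels. Collect the known terms of each column as K = Σ(ρt)_known − 3.311 × (depth of known layers): K_A = 58.473 − 3.311×21.9 = −14.0379; K_B = 17.55871 − 3.311×(1.75 + 7.65) = −13.56469.
Balance: K_A = K_B − x×(3.311 − 2.008), so x = (K_B − K_A)/(3.311 − 2.008) = 0.47321/1.303 = 0.363 km.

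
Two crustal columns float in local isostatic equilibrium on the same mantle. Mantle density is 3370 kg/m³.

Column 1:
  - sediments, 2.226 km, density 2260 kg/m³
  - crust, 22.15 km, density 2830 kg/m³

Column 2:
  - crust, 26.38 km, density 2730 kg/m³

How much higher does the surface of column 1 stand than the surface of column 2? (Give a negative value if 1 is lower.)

−0.727 km

For any compensation level in the mantle, the mantle terms cancel and isostasy reduces to e = (Σt_1 − Σt_2) − (Σ(ρt)_1 − Σ(ρt)_2) / ρ_m.
Σt_1 = 24.376 km; Σt_2 = 26.38 km; Σ(ρt)_1 = 67715.26; Σ(ρt)_2 = 72017.4 (in km·kg/m³).
e = (24.376 − 26.38) − (67715.26 − 72017.4) / 3370 = −0.727 km.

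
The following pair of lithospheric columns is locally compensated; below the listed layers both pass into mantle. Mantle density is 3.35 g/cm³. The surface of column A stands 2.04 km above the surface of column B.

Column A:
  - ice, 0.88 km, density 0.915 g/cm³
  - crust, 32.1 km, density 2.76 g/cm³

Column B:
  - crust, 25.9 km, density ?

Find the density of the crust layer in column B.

Take the compensation level at the base of the deeper column (depth z_c below the surface of column A) and equate Σ ρ_i t_i down to z_c; mantle fills any gap and the z_c terms cancel.
Column A: 0.88×0.915 + 32.1×2.76 + (z_c − 32.98)×3.35
Column B: 2.04×0 + 25.9×ρ + (z_c − 2.04 − 25.9)×3.35
The z_c×3.35 term appears on both sides and cancels. Collect the known terms of each column as K = Σ(ρt)_known − 3.35 × (depth of known layers): K_A = 89.4012 − 3.35×32.98 = −21.0818; K_B = 0 − 3.35×(2.04 + 25.9) = −93.599.
Balance: K_A = K_B + 25.9×ρ, so ρ = (K_A − K_B)/25.9 = 72.5172/25.9 = 2.8 g/cm³.

2.8 g/cm³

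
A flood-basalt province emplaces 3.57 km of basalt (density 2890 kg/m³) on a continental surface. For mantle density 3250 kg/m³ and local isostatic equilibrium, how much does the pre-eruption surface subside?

Subaerial loading: s = t ρ_load / ρ_m.
s = 3.57 km × 2890/3250 = 3.17 km.

3.17 km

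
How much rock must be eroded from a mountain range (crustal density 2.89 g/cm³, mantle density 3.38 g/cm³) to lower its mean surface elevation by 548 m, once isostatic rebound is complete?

Net drop Δ = e − u = e − e ρ_c/ρ_m = e (ρ_m − ρ_c)/ρ_m.
e = Δ ρ_m/(ρ_m − ρ_c) = 548 m × 3.38/0.49 = 3780 m.

3780 m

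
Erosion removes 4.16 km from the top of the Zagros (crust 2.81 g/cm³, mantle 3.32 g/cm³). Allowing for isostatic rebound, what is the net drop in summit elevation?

Rebound u = e ρ_c/ρ_m = 4.16 km × 2.81/3.32 = 3.521 km.
Net surface drop = e − u = 4.16 km − 3.521 km = e (ρ_m − ρ_c)/ρ_m = 0.639 km.

0.639 km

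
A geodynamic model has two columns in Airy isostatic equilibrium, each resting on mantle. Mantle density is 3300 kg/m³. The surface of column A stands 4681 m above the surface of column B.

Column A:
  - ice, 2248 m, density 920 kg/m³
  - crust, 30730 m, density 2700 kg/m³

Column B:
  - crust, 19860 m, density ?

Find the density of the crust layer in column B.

Take the compensation level at the base of the deeper column (depth z_c below the surface of column A) and equate Σ ρ_i t_i down to z_c; mantle fills any gap and the z_c terms cancel.
Column A: 2248×920 + 30730×2700 + (z_c − 32978)×3300
Column B: 4681×0 + 19860×ρ + (z_c − 4681 − 19860)×3300
The z_c×3300 term appears on both sides and cancels. Collect the known terms of each column as K = Σ(ρt)_known − 3300 × (depth of known layers): K_A = 85039160 − 3300×32978 = −23788240; K_B = 0 − 3300×(4681 + 19860) = −80985300.
Balance: K_A = K_B + 19860×ρ, so ρ = (K_A − K_B)/19860 = 57197100/19860 = 2880 kg/m³.

2880 kg/m³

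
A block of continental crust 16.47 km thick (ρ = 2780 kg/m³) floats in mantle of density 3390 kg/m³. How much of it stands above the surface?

Floating equilibrium: submerged depth d = t ρ_obj/ρ_fluid = 16.47 km × 2780/3390 = 13.51 km.
Freeboard = t − d = 16.47 km − 13.51 km = 2.96 km.

2.96 km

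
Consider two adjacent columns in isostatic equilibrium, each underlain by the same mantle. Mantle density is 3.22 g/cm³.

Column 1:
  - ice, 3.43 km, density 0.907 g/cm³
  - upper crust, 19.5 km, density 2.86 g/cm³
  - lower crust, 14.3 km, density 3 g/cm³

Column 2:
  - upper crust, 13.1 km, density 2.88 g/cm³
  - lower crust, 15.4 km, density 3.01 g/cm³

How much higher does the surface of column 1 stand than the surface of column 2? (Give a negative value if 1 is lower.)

3.23 km

For any compensation level in the mantle, the mantle terms cancel and isostasy reduces to e = (Σt_1 − Σt_2) − (Σ(ρt)_1 − Σ(ρt)_2) / ρ_m.
Σt_1 = 37.23 km; Σt_2 = 28.5 km; Σ(ρt)_1 = 101.78101; Σ(ρt)_2 = 84.082 (in km·g/cm³).
e = (37.23 − 28.5) − (101.78101 − 84.082) / 3.22 = 3.23 km.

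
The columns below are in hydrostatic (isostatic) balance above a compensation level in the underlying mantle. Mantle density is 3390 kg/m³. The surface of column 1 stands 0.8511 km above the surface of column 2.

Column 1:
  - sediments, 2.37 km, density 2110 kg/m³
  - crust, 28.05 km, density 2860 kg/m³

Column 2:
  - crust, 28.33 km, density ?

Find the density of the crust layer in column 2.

Take the compensation level at the base of the deeper column (depth z_c below the surface of column 1) and equate Σ ρ_i t_i down to z_c; mantle fills any gap and the z_c terms cancel.
Column 1: 2.37×2110 + 28.05×2860 + (z_c − 30.42)×3390
Column 2: 0.8511×0 + 28.33×ρ + (z_c − 0.8511 − 28.33)×3390
The z_c×3390 term appears on both sides and cancels. Collect the known terms of each column as K = Σ(ρt)_known − 3390 × (depth of known layers): K_1 = 85223.7 − 3390×30.42 = −17900.1; K_2 = 0 − 3390×(0.8511 + 28.33) = −98923.929.
Balance: K_1 = K_2 + 28.33×ρ, so ρ = (K_1 − K_2)/28.33 = 81023.8/28.33 = 2860 kg/m³.

2860 kg/m³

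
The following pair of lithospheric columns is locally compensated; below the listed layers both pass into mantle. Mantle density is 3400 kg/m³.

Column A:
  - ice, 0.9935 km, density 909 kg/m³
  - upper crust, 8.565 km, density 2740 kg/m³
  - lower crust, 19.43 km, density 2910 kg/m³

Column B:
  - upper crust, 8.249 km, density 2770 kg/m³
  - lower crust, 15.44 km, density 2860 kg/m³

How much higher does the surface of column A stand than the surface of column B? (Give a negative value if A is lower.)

For any compensation level in the mantle, the mantle terms cancel and isostasy reduces to e = (Σt_A − Σt_B) − (Σ(ρt)_A − Σ(ρt)_B) / ρ_m.
Σt_A = 28.9885 km; Σt_B = 23.689 km; Σ(ρt)_A = 80912.4915; Σ(ρt)_B = 67008.13 (in km·kg/m³).
e = (28.9885 − 23.689) − (80912.4915 − 67008.13) / 3400 = 1.21 km.

1.21 km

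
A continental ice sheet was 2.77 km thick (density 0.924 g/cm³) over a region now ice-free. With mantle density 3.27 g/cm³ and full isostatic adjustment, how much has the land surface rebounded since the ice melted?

0.783 km

Removing the load lets mantle flow back in; uplift u satisfies ρ_ice t = ρ_m u.
u = t ρ_ice/ρ_m = 2.77 km × 0.924/3.27 = 0.783 km.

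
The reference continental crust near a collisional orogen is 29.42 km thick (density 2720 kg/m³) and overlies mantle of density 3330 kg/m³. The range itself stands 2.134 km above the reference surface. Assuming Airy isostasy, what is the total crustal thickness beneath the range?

41.1 km

Root depth r = h ρ_c / (ρ_m − ρ_c) = 2.134 km × 2720 / 610 = 9.516 km.
Total thickness = T + h + r = 29.42 km + 2.134 km + 9.516 km = 41.1 km.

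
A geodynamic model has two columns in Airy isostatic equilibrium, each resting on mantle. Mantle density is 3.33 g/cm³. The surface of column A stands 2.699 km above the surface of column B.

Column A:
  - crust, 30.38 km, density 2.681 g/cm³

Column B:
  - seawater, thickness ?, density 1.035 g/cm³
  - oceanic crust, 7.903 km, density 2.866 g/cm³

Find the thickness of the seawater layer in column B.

3.08 km

Take the compensation level at the base of the deeper column (depth z_c below the surface of column A) and equate Σ ρ_i t_i down to z_c; mantle fills any gap and the z_c terms cancel.
Column A: 30.38×2.681 + (z_c − 30.38)×3.33
Column B: 2.699×0 + x×1.035 + 7.903×2.866 + (z_c − 2.699 − 7.903 − x)×3.33
The z_c×3.33 term appears on both sides and cancels. Collect the known terms of each column as K = Σ(ρt)_known − 3.33 × (depth of known layers): K_A = 81.44878 − 3.33×30.38 = −19.71662; K_B = 22.649998 − 3.33×(2.699 + 7.903) = −12.654662.
Balance: K_A = K_B − x×(3.33 − 1.035), so x = (K_B − K_A)/(3.33 − 1.035) = 7.06196/2.295 = 3.08 km.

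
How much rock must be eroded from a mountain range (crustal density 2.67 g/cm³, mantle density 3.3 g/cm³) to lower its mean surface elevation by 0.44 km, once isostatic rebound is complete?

2.3 km

Net drop Δ = e − u = e − e ρ_c/ρ_m = e (ρ_m − ρ_c)/ρ_m.
e = Δ ρ_m/(ρ_m − ρ_c) = 0.44 km × 3.3/0.63 = 2.3 km.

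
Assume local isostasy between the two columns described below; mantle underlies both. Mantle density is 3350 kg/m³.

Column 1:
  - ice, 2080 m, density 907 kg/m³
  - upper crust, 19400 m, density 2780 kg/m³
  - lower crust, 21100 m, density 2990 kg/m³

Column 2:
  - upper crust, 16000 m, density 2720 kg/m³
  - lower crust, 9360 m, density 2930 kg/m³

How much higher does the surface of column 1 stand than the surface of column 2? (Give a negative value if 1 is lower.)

2900 m

For any compensation level in the mantle, the mantle terms cancel and isostasy reduces to e = (Σt_1 − Σt_2) − (Σ(ρt)_1 − Σ(ρt)_2) / ρ_m.
Σt_1 = 42580 m; Σt_2 = 25360 m; Σ(ρt)_1 = 118907560; Σ(ρt)_2 = 70944800 (in m·kg/m³).
e = (42580 − 25360) − (118907560 − 70944800) / 3350 = 2900 m.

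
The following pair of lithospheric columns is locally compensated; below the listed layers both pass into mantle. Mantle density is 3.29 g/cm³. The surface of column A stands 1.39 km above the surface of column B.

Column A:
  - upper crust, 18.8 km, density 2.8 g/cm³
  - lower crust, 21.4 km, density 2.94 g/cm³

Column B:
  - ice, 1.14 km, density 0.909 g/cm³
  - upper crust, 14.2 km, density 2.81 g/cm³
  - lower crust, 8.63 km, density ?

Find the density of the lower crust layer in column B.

2.99 g/cm³

Take the compensation level at the base of the deeper column (depth z_c below the surface of column A) and equate Σ ρ_i t_i down to z_c; mantle fills any gap and the z_c terms cancel.
Column A: 18.8×2.8 + 21.4×2.94 + (z_c − 40.2)×3.29
Column B: 1.39×0 + 1.14×0.909 + 14.2×2.81 + 8.63×ρ + (z_c − 1.39 − 23.97)×3.29
The z_c×3.29 term appears on both sides and cancels. Collect the known terms of each column as K = Σ(ρt)_known − 3.29 × (depth of known layers): K_A = 115.556 − 3.29×40.2 = −16.702; K_B = 40.93826 − 3.29×(1.39 + 23.97) = −42.49614.
Balance: K_A = K_B + 8.63×ρ, so ρ = (K_A − K_B)/8.63 = 25.7941/8.63 = 2.99 g/cm³.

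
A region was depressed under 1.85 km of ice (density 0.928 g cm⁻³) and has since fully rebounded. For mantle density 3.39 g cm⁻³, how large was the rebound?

0.506 km

Removing the load lets mantle flow back in; uplift u satisfies ρ_ice t = ρ_m u.
u = t ρ_ice/ρ_m = 1.85 km × 0.928/3.39 = 0.506 km.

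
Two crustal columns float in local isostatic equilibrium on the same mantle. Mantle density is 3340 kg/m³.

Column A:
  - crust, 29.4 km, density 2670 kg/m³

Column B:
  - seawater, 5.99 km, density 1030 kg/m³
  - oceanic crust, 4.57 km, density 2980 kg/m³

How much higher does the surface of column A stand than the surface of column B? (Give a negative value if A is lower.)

1.26 km

For any compensation level in the mantle, the mantle terms cancel and isostasy reduces to e = (Σt_A − Σt_B) − (Σ(ρt)_A − Σ(ρt)_B) / ρ_m.
Σt_A = 29.4 km; Σt_B = 10.56 km; Σ(ρt)_A = 78498; Σ(ρt)_B = 19788.3 (in km·kg/m³).
e = (29.4 − 10.56) − (78498 − 19788.3) / 3340 = 1.26 km.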